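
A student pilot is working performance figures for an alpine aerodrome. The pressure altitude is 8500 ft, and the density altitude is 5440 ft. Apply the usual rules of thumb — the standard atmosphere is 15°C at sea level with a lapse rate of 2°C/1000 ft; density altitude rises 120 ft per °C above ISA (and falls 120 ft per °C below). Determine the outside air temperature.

Density altitude − pressure altitude = 5440 − 8500 = -3060 ft.
At 120 ft/°C that is an ISA deviation of -3060/120 = -25.5°C.
ISA temperature at 8500 ft = 15 − 2 × (8500/1000) = -2°C.
OAT = ISA + deviation = -2 + (-25.5) = -27.5°C.

-27.5°C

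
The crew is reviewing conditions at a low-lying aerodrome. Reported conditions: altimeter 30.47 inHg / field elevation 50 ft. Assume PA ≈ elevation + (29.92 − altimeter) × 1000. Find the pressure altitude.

Pressure correction = (29.92 − 30.47) × 1000 = -550 ft.
Pressure altitude = 50 + (-550) = -500 ft.

-500 ft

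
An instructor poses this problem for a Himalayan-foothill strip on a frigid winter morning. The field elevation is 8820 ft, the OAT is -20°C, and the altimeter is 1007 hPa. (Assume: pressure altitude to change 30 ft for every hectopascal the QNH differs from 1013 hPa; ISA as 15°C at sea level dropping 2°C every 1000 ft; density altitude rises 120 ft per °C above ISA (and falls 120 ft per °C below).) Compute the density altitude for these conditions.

6960 ft

Pressure altitude = 8820 + (1013 − 1007) × 30 = 8820 + (+180) = 9000 ft.
ISA temperature at 9000 ft = 15 − 2 × (9000/1000) = -3°C.
ISA deviation = -20 − (-3) = -17°C.
Density altitude = 9000 + 120 × (-17) = 6960 ft.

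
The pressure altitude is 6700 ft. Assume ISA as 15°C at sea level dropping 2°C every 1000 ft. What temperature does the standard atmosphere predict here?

1.6°C

ISA temperature = 15 − 2 × (6700/1000) = 15 − 13.4 = 1.6°C.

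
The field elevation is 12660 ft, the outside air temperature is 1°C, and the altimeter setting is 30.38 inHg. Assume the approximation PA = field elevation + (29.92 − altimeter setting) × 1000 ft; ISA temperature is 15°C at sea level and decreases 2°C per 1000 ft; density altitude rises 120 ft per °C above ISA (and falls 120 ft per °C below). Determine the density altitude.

13448 ft

Pressure altitude = 12660 + (29.92 − 30.38) × 1000 = 12660 + (-460) = 12200 ft.
ISA temperature at 12200 ft = 15 − 2 × (12200/1000) = -9.4°C.
ISA deviation = 1 − (-9.4) = +10.4°C.
Density altitude = 12200 + 120 × (10.4) = 13448 ft.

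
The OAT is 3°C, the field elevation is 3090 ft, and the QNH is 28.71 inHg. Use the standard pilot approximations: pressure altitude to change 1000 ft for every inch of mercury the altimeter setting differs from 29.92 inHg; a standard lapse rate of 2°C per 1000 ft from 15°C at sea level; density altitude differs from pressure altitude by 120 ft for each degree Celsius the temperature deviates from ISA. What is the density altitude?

3892 ft

Pressure altitude = 3090 + (29.92 − 28.71) × 1000 = 3090 + (+1210) = 4300 ft.
ISA temperature at 4300 ft = 15 − 2 × (4300/1000) = 6.4°C.
ISA deviation = 3 − 6.4 = -3.4°C.
Density altitude = 4300 + 120 × (-3.4) = 3892 ft.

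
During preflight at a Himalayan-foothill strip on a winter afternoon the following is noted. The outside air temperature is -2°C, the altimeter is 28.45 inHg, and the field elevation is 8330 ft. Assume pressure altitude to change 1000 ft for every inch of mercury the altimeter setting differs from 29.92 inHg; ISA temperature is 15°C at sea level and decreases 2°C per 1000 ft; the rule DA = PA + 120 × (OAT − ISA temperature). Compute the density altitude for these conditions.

10112 ft

Pressure altitude = 8330 + (29.92 − 28.45) × 1000 = 8330 + (+1470) = 9800 ft.
ISA temperature at 9800 ft = 15 − 2 × (9800/1000) = -4.6°C.
ISA deviation = -2 − (-4.6) = +2.6°C.
Density altitude = 9800 + 120 × (2.6) = 10112 ft.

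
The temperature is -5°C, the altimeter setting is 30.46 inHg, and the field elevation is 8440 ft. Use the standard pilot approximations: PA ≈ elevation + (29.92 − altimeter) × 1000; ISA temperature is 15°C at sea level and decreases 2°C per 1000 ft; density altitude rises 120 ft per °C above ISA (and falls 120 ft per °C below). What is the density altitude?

7396 ft

Pressure altitude = 8440 + (29.92 − 30.46) × 1000 = 8440 + (-540) = 7900 ft.
ISA temperature at 7900 ft = 15 − 2 × (7900/1000) = -0.8°C.
ISA deviation = -5 − (-0.8) = -4.2°C.
Density altitude = 7900 + 120 × (-4.2) = 7396 ft.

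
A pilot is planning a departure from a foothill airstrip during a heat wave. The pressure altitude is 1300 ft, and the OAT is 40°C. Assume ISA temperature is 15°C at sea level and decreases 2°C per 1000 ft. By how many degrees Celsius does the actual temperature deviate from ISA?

ISA+27.6°C

ISA temperature at 1300 ft = 15 − 2 × (1300/1000) = 12.4°C.
Deviation = OAT − ISA = 40 − 12.4 = +27.6°C.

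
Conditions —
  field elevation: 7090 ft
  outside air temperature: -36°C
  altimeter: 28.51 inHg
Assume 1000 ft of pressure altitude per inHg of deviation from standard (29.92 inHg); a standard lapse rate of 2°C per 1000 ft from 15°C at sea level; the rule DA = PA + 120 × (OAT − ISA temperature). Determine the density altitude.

Pressure altitude = 7090 + (29.92 − 28.51) × 1000 = 7090 + (+1410) = 8500 ft.
ISA temperature at 8500 ft = 15 − 2 × (8500/1000) = -2°C.
ISA deviation = -36 − (-2) = -34°C.
Density altitude = 8500 + 120 × (-34) = 4420 ft.

4420 ft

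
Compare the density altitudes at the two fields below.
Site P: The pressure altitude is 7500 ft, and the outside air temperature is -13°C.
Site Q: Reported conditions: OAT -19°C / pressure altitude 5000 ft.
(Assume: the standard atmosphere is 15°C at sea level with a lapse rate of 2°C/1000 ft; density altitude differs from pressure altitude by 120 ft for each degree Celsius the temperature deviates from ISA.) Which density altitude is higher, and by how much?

Site P by 3820 ft

Site P: ISA temp = 0°C, deviation -13°C, DA = 7500 + 120 × (-13) = 5940 ft.
Site Q: ISA temp = 5°C, deviation -24°C, DA = 5000 + 120 × (-24) = 2120 ft.
Site P is higher by 5940 − 2120 = 3820 ft.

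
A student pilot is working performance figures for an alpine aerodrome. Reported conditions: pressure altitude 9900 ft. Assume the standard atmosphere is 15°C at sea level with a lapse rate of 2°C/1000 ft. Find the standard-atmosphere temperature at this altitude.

ISA temperature = 15 − 2 × (9900/1000) = 15 − 19.8 = -4.8°C.

-4.8°C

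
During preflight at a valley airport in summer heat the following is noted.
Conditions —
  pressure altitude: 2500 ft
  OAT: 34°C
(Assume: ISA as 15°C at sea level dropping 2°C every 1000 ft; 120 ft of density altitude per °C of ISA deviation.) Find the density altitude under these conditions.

5380 ft

ISA temperature at 2500 ft = 15 − 2 × (2500/1000) = 10°C.
ISA deviation = 34 − 10 = +24°C.
Density altitude = 2500 + 120 × (24) = 2500 + (+2880) = 5380 ft.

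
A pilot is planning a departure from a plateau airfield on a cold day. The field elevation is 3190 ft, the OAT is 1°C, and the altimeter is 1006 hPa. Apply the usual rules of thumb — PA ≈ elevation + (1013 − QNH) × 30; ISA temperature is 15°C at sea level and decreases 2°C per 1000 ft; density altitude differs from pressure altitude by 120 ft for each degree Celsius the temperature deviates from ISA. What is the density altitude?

2536 ft

Pressure altitude = 3190 + (1013 − 1006) × 30 = 3190 + (+210) = 3400 ft.
ISA temperature at 3400 ft = 15 − 2 × (3400/1000) = 8.2°C.
ISA deviation = 1 − 8.2 = -7.2°C.
Density altitude = 3400 + 120 × (-7.2) = 2536 ft.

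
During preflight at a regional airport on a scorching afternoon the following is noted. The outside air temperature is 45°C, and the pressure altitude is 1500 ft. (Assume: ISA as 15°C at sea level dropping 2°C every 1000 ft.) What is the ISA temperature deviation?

ISA temperature at 1500 ft = 15 − 2 × (1500/1000) = 12°C.
Deviation = OAT − ISA = 45 − 12 = +33°C.

ISA+33°C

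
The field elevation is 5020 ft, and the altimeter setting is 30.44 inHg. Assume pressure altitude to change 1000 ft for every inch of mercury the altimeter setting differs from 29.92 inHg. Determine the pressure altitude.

Pressure correction = (29.92 − 30.44) × 1000 = -520 ft.
Pressure altitude = 5020 + (-520) = 4500 ft.

4500 ft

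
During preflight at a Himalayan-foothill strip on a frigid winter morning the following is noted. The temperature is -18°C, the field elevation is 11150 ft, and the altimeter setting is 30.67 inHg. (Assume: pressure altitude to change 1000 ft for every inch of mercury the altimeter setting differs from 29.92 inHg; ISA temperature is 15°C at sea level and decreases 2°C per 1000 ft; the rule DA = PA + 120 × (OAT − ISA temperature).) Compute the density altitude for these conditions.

Pressure altitude = 11150 + (29.92 − 30.67) × 1000 = 11150 + (-750) = 10400 ft.
ISA temperature at 10400 ft = 15 − 2 × (10400/1000) = -5.8°C.
ISA deviation = -18 − (-5.8) = -12.2°C.
Density altitude = 10400 + 120 × (-12.2) = 8936 ft.

8936 ft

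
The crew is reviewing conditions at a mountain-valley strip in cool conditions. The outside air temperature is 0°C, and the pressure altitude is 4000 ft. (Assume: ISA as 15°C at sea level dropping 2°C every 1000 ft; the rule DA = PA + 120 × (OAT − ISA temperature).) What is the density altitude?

3160 ft

ISA temperature at 4000 ft = 15 − 2 × (4000/1000) = 7°C.
ISA deviation = 0 − 7 = -7°C.
Density altitude = 4000 + 120 × (-7) = 4000 + (-840) = 3160 ft.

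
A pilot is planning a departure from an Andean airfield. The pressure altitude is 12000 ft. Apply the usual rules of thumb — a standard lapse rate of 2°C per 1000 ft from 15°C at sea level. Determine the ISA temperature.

ISA temperature = 15 − 2 × (12000/1000) = 15 − 24 = -9°C.

-9°C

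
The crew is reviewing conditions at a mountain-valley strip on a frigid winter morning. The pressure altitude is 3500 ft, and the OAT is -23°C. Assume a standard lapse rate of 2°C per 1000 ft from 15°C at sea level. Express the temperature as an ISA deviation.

ISA temperature at 3500 ft = 15 − 2 × (3500/1000) = 8°C.
Deviation = OAT − ISA = -23 − 8 = -31°C.

ISA-31°C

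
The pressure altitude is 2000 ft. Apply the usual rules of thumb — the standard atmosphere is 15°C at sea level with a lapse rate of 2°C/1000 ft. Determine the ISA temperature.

11°C

ISA temperature = 15 − 2 × (2000/1000) = 15 − 4 = 11°C.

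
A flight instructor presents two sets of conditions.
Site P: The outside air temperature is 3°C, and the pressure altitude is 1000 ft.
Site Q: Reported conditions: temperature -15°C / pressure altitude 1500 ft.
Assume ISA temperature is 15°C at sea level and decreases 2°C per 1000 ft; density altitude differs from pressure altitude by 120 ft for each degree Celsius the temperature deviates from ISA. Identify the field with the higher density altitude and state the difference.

Site P: ISA temp = 13°C, deviation -10°C, DA = 1000 + 120 × (-10) = -200 ft.
Site Q: ISA temp = 12°C, deviation -27°C, DA = 1500 + 120 × (-27) = -1740 ft.
Site P is higher by -200 − (-1740) = 1540 ft.

Site P by 1540 ft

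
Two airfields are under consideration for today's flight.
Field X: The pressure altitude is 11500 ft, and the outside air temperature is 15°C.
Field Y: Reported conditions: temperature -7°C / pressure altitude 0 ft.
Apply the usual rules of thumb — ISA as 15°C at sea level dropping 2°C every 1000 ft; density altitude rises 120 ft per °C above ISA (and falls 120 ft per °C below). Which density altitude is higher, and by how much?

Field X: ISA temp = -8°C, deviation +23°C, DA = 11500 + 120 × 23 = 14260 ft.
Field Y: ISA temp = 15°C, deviation -22°C, DA = 0 + 120 × (-22) = -2640 ft.
Field X is higher by 14260 − (-2640) = 16900 ft.

Field X by 16900 ft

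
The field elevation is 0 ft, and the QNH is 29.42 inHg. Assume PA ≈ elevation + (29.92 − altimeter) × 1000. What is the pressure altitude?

500 ft

Pressure correction = (29.92 − 29.42) × 1000 = +500 ft.
Pressure altitude = 0 + (+500) = 500 ft.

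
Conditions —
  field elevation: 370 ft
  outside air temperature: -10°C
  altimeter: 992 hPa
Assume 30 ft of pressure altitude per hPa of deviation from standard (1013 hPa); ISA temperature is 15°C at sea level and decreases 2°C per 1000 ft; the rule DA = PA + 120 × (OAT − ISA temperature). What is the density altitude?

Pressure altitude = 370 + (1013 − 992) × 30 = 370 + (+630) = 1000 ft.
ISA temperature at 1000 ft = 15 − 2 × (1000/1000) = 13°C.
ISA deviation = -10 − 13 = -23°C.
Density altitude = 1000 + 120 × (-23) = -1760 ft.

-1760 ft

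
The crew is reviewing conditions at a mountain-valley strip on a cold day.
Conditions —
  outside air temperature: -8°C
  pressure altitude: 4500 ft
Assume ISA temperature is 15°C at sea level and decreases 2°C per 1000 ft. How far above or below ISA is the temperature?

ISA temperature at 4500 ft = 15 − 2 × (4500/1000) = 6°C.
Deviation = OAT − ISA = -8 − 6 = -14°C.

ISA-14°C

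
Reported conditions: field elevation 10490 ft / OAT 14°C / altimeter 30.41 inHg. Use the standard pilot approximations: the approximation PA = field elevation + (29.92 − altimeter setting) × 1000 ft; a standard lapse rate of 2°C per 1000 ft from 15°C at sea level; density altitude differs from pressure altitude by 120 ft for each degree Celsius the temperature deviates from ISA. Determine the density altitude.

Pressure altitude = 10490 + (29.92 − 30.41) × 1000 = 10490 + (-490) = 10000 ft.
ISA temperature at 10000 ft = 15 − 2 × (10000/1000) = -5°C.
ISA deviation = 14 − (-5) = +19°C.
Density altitude = 10000 + 120 × (19) = 12280 ft.

12280 ft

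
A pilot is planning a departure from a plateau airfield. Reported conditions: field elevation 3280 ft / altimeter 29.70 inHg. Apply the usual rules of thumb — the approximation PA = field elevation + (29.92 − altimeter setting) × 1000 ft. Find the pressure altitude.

Pressure correction = (29.92 − 29.70) × 1000 = +220 ft.
Pressure altitude = 3280 + (+220) = 3500 ft.

3500 ft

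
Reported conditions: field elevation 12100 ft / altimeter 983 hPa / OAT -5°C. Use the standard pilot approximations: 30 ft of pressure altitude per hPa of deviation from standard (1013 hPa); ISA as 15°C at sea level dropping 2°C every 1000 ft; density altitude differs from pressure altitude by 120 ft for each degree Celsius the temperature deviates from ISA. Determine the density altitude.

Pressure altitude = 12100 + (1013 − 983) × 30 = 12100 + (+900) = 13000 ft.
ISA temperature at 13000 ft = 15 − 2 × (13000/1000) = -11°C.
ISA deviation = -5 − (-11) = +6°C.
Density altitude = 13000 + 120 × (6) = 13720 ft.

13720 ft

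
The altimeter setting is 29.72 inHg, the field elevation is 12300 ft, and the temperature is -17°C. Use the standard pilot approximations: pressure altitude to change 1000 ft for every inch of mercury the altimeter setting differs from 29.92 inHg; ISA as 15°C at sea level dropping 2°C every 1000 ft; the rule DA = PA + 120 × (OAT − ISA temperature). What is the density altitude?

11660 ft

Pressure altitude = 12300 + (29.92 − 29.72) × 1000 = 12300 + (+200) = 12500 ft.
ISA temperature at 12500 ft = 15 − 2 × (12500/1000) = -10°C.
ISA deviation = -17 − (-10) = -7°C.
Density altitude = 12500 + 120 × (-7) = 11660 ft.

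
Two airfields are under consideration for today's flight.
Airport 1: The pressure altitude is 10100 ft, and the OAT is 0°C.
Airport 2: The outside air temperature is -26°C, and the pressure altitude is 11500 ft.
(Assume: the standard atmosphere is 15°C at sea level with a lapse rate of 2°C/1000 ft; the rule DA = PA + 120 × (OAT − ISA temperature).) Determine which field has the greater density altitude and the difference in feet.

Airport 1 by 1384 ft

Airport 1: ISA temp = -5.2°C, deviation +5.2°C, DA = 10100 + 120 × 5.2 = 10724 ft.
Airport 2: ISA temp = -8°C, deviation -18°C, DA = 11500 + 120 × (-18) = 9340 ft.
Airport 1 is higher by 10724 − 9340 = 1384 ft.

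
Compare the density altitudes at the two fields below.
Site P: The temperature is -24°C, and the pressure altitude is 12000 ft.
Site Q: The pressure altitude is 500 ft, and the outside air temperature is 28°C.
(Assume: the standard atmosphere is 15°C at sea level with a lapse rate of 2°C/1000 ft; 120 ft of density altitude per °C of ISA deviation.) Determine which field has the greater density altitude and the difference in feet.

Site P: ISA temp = -9°C, deviation -15°C, DA = 12000 + 120 × (-15) = 10200 ft.
Site Q: ISA temp = 14°C, deviation +14°C, DA = 500 + 120 × 14 = 2180 ft.
Site P is higher by 10200 − 2180 = 8020 ft.

Site P by 8020 ft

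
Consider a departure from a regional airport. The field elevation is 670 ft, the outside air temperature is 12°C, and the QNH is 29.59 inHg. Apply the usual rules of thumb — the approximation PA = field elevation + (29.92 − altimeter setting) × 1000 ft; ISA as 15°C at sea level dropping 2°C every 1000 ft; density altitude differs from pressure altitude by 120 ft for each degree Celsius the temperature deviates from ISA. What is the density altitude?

Pressure altitude = 670 + (29.92 − 29.59) × 1000 = 670 + (+330) = 1000 ft.
ISA temperature at 1000 ft = 15 − 2 × (1000/1000) = 13°C.
ISA deviation = 12 − 13 = -1°C.
Density altitude = 1000 + 120 × (-1) = 880 ft.

880 ft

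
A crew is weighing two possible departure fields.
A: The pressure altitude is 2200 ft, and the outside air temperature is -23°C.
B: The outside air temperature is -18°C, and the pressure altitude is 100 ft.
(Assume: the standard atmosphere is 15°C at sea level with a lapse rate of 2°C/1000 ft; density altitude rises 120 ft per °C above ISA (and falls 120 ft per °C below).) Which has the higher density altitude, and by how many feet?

A by 2004 ft

A: ISA temp = 10.6°C, deviation -33.6°C, DA = 2200 + 120 × (-33.6) = -1832 ft.
B: ISA temp = 14.8°C, deviation -32.8°C, DA = 100 + 120 × (-32.8) = -3836 ft.
A is higher by -1832 − (-3836) = 2004 ft.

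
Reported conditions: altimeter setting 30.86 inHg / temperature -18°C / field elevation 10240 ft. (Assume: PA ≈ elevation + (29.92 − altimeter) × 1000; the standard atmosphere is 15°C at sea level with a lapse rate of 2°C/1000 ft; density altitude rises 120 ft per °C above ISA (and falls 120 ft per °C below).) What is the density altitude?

7572 ft

Pressure altitude = 10240 + (29.92 − 30.86) × 1000 = 10240 + (-940) = 9300 ft.
ISA temperature at 9300 ft = 15 − 2 × (9300/1000) = -3.6°C.
ISA deviation = -18 − (-3.6) = -14.4°C.
Density altitude = 9300 + 120 × (-14.4) = 7572 ft.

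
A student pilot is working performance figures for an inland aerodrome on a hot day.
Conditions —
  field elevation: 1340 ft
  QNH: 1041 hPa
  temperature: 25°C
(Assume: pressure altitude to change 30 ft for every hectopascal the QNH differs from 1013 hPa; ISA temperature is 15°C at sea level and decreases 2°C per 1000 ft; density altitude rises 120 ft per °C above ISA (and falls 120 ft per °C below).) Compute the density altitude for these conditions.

1820 ft

Pressure altitude = 1340 + (1013 − 1041) × 30 = 1340 + (-840) = 500 ft.
ISA temperature at 500 ft = 15 − 2 × (500/1000) = 14°C.
ISA deviation = 25 − 14 = +11°C.
Density altitude = 500 + 120 × (11) = 1820 ft.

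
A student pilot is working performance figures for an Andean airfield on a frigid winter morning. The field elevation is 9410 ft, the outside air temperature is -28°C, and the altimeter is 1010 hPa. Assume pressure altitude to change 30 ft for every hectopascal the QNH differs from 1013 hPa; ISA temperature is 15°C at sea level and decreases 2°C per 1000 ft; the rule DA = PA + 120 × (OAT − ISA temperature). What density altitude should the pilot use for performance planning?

6620 ft

Pressure altitude = 9410 + (1013 − 1010) × 30 = 9410 + (+90) = 9500 ft.
ISA temperature at 9500 ft = 15 − 2 × (9500/1000) = -4°C.
ISA deviation = -28 − (-4) = -24°C.
Density altitude = 9500 + 120 × (-24) = 6620 ft.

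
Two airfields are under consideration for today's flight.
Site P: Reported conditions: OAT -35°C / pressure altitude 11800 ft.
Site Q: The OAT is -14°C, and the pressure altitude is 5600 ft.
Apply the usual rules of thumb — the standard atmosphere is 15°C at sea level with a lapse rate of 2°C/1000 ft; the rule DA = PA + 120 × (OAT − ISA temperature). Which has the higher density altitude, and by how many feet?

Site P: ISA temp = -8.6°C, deviation -26.4°C, DA = 11800 + 120 × (-26.4) = 8632 ft.
Site Q: ISA temp = 3.8°C, deviation -17.8°C, DA = 5600 + 120 × (-17.8) = 3464 ft.
Site P is higher by 8632 − 3464 = 5168 ft.

Site P by 5168 ft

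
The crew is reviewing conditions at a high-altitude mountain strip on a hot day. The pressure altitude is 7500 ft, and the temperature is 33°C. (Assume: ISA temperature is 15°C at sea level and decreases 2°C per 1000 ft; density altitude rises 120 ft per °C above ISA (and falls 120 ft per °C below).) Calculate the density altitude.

11460 ft

ISA temperature at 7500 ft = 15 − 2 × (7500/1000) = 0°C.
ISA deviation = 33 − 0 = +33°C.
Density altitude = 7500 + 120 × (33) = 7500 + (+3960) = 11460 ft.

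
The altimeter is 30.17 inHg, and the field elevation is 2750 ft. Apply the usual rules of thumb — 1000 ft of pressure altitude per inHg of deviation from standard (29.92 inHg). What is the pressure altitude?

2500 ft

Pressure correction = (29.92 − 30.17) × 1000 = -250 ft.
Pressure altitude = 2750 + (-250) = 2500 ft.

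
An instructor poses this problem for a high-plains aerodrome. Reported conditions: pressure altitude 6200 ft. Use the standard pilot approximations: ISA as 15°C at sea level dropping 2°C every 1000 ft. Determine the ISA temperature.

2.6°C

ISA temperature = 15 − 2 × (6200/1000) = 15 − 12.4 = 2.6°C.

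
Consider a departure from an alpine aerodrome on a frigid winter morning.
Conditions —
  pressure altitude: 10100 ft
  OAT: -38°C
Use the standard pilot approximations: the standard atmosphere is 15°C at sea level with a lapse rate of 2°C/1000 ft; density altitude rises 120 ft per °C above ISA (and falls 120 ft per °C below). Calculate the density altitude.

ISA temperature at 10100 ft = 15 − 2 × (10100/1000) = -5.2°C.
ISA deviation = -38 − (-5.2) = -32.8°C.
Density altitude = 10100 + 120 × (-32.8) = 10100 + (-3936) = 6164 ft.

6164 ft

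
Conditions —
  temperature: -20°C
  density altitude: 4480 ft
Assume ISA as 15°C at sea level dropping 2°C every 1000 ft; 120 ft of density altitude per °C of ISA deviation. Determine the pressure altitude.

DA = PA + 120 × (OAT − (15 − 2·PA/1000)) = PA + 120·OAT − 1800 + 0.24·PA = 1.24·PA + 120·OAT − 1800.
So 1.24·PA = 4480 − 120 × (-20) + 1800 = 8680.
PA = 8680 / 1.24 = 7000 ft.

7000 ft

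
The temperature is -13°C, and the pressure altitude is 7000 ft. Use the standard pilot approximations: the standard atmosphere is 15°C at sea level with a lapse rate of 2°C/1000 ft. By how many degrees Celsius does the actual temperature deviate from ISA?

ISA-14°C

ISA temperature at 7000 ft = 15 − 2 × (7000/1000) = 1°C.
Deviation = OAT − ISA = -13 − 1 = -14°C.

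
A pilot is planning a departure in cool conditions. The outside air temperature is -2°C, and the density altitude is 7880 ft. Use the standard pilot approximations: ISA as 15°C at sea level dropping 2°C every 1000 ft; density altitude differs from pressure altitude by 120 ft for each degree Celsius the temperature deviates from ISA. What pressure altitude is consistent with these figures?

DA = PA + 120 × (OAT − (15 − 2·PA/1000)) = PA + 120·OAT − 1800 + 0.24·PA = 1.24·PA + 120·OAT − 1800.
So 1.24·PA = 7880 − 120 × (-2) + 1800 = 9920.
PA = 9920 / 1.24 = 8000 ft.

8000 ft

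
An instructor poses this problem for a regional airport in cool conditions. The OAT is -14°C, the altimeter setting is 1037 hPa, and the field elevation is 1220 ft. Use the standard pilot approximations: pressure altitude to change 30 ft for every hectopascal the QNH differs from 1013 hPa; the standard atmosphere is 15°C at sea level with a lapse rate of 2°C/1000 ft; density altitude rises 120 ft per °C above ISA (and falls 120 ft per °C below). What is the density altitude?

-2860 ft

Pressure altitude = 1220 + (1013 − 1037) × 30 = 1220 + (-720) = 500 ft.
ISA temperature at 500 ft = 15 − 2 × (500/1000) = 14°C.
ISA deviation = -14 − 14 = -28°C.
Density altitude = 500 + 120 × (-28) = -2860 ft.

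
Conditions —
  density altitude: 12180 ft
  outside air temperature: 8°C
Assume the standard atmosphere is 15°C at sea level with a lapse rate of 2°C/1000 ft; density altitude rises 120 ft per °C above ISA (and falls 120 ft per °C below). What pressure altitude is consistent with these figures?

DA = PA + 120 × (OAT − (15 − 2·PA/1000)) = PA + 120·OAT − 1800 + 0.24·PA = 1.24·PA + 120·OAT − 1800.
So 1.24·PA = 12180 − 120 × 8 + 1800 = 13020.
PA = 13020 / 1.24 = 10500 ft.

10500 ft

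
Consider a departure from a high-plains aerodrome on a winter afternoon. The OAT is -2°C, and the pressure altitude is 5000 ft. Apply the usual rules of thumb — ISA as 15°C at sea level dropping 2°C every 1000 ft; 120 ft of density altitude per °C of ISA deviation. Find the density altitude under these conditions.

ISA temperature at 5000 ft = 15 − 2 × (5000/1000) = 5°C.
ISA deviation = -2 − 5 = -7°C.
Density altitude = 5000 + 120 × (-7) = 5000 + (-840) = 4160 ft.

4160 ft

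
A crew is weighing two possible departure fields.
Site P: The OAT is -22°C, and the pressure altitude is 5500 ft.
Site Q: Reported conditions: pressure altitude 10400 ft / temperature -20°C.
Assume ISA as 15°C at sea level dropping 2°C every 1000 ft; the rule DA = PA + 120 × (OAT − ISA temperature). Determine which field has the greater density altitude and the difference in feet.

Site P: ISA temp = 4°C, deviation -26°C, DA = 5500 + 120 × (-26) = 2380 ft.
Site Q: ISA temp = -5.8°C, deviation -14.2°C, DA = 10400 + 120 × (-14.2) = 8696 ft.
Site Q is higher by 8696 − 2380 = 6316 ft.

Site Q by 6316 ft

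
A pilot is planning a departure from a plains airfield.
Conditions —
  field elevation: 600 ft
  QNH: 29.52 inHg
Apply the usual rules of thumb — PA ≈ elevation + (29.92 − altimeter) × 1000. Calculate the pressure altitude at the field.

Pressure correction = (29.92 − 29.52) × 1000 = +400 ft.
Pressure altitude = 600 + (+400) = 1000 ft.

1000 ft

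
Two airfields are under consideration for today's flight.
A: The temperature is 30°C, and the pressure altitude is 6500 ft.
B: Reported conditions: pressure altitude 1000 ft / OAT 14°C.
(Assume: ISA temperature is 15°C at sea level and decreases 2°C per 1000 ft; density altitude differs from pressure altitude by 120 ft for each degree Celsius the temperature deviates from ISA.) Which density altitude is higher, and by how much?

A by 8740 ft

A: ISA temp = 2°C, deviation +28°C, DA = 6500 + 120 × 28 = 9860 ft.
B: ISA temp = 13°C, deviation +1°C, DA = 1000 + 120 × 1 = 1120 ft.
A is higher by 9860 − 1120 = 8740 ft.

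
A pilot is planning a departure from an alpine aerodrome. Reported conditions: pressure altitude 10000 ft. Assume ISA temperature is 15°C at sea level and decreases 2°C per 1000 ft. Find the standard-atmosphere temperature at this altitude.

-5°C

ISA temperature = 15 − 2 × (10000/1000) = 15 − 20 = -5°C.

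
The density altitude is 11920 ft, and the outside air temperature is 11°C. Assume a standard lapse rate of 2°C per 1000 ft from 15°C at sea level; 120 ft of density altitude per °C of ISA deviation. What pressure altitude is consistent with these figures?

10000 ft

DA = PA + 120 × (OAT − (15 − 2·PA/1000)) = PA + 120·OAT − 1800 + 0.24·PA = 1.24·PA + 120·OAT − 1800.
So 1.24·PA = 11920 − 120 × 11 + 1800 = 12400.
PA = 12400 / 1.24 = 10000 ft.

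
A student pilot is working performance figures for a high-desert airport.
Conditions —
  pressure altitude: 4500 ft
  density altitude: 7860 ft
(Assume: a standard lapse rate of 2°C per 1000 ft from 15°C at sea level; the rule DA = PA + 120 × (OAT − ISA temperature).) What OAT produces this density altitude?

34°C

Density altitude − pressure altitude = 7860 − 4500 = +3360 ft.
At 120 ft/°C that is an ISA deviation of 3360/120 = +28°C.
ISA temperature at 4500 ft = 15 − 2 × (4500/1000) = 6°C.
OAT = ISA + deviation = 6 + (+28) = 34°C.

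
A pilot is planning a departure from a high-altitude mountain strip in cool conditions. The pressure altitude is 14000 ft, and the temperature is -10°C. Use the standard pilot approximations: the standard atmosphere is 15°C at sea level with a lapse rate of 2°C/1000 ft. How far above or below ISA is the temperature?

ISA+3°C

ISA temperature at 14000 ft = 15 − 2 × (14000/1000) = -13°C.
Deviation = OAT − ISA = -10 − (-13) = +3°C.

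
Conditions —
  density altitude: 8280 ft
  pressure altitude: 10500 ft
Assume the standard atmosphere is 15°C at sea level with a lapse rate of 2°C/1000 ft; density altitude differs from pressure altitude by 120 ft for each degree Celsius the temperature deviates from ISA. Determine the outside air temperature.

-24.5°C

Density altitude − pressure altitude = 8280 − 10500 = -2220 ft.
At 120 ft/°C that is an ISA deviation of -2220/120 = -18.5°C.
ISA temperature at 10500 ft = 15 − 2 × (10500/1000) = -6°C.
OAT = ISA + deviation = -6 + (-18.5) = -24.5°C.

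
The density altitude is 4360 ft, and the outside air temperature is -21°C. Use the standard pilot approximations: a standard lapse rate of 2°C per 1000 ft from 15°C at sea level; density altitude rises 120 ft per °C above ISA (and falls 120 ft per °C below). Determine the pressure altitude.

DA = PA + 120 × (OAT − (15 − 2·PA/1000)) = PA + 120·OAT − 1800 + 0.24·PA = 1.24·PA + 120·OAT − 1800.
So 1.24·PA = 4360 − 120 × (-21) + 1800 = 8680.
PA = 8680 / 1.24 = 7000 ft.

7000 ft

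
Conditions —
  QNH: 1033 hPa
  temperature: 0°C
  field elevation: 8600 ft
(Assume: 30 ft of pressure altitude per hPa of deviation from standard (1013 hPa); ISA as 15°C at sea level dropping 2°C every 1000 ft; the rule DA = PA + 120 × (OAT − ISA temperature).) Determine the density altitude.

8120 ft

Pressure altitude = 8600 + (1013 − 1033) × 30 = 8600 + (-600) = 8000 ft.
ISA temperature at 8000 ft = 15 − 2 × (8000/1000) = -1°C.
ISA deviation = 0 − (-1) = +1°C.
Density altitude = 8000 + 120 × (1) = 8120 ft.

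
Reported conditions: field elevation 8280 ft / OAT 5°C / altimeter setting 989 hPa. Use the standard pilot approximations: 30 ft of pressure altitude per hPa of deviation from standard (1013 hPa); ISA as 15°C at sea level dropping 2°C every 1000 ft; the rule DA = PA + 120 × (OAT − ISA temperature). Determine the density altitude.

9960 ft

Pressure altitude = 8280 + (1013 − 989) × 30 = 8280 + (+720) = 9000 ft.
ISA temperature at 9000 ft = 15 − 2 × (9000/1000) = -3°C.
ISA deviation = 5 − (-3) = +8°C.
Density altitude = 9000 + 120 × (8) = 9960 ft.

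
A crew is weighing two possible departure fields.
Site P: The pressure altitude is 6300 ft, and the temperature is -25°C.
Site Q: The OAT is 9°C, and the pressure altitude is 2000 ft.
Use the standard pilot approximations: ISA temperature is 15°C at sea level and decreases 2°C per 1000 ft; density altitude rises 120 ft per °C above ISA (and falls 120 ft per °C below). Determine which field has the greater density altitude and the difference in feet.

Site P by 1252 ft

Site P: ISA temp = 2.4°C, deviation -27.4°C, DA = 6300 + 120 × (-27.4) = 3012 ft.
Site Q: ISA temp = 11°C, deviation -2°C, DA = 2000 + 120 × (-2) = 1760 ft.
Site P is higher by 3012 − 1760 = 1252 ft.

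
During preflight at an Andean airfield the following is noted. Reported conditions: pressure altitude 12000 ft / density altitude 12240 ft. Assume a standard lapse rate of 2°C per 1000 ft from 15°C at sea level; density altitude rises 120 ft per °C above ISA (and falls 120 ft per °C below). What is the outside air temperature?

Density altitude − pressure altitude = 12240 − 12000 = +240 ft.
At 120 ft/°C that is an ISA deviation of 240/120 = +2°C.
ISA temperature at 12000 ft = 15 − 2 × (12000/1000) = -9°C.
OAT = ISA + deviation = -9 + (+2) = -7°C.

-7°C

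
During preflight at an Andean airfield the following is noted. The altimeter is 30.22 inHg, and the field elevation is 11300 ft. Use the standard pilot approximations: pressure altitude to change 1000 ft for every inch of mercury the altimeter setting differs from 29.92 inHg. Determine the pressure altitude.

Pressure correction = (29.92 − 30.22) × 1000 = -300 ft.
Pressure altitude = 11300 + (-300) = 11000 ft.

11000 ft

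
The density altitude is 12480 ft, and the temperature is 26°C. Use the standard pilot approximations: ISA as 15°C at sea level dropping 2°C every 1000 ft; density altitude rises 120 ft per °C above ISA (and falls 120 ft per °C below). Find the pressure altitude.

DA = PA + 120 × (OAT − (15 − 2·PA/1000)) = PA + 120·OAT − 1800 + 0.24·PA = 1.24·PA + 120·OAT − 1800.
So 1.24·PA = 12480 − 120 × 26 + 1800 = 11160.
PA = 11160 / 1.24 = 9000 ft.

9000 ft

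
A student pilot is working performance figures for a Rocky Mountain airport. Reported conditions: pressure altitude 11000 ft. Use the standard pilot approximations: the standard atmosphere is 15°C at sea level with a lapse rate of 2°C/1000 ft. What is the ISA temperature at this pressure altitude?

ISA temperature = 15 − 2 × (11000/1000) = 15 − 22 = -7°C.

-7°C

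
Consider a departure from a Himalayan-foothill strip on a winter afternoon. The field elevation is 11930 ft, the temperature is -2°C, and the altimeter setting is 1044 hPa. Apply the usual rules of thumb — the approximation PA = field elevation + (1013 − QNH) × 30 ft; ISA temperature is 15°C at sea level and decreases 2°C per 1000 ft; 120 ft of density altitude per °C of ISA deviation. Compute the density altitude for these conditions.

11600 ft

Pressure altitude = 11930 + (1013 − 1044) × 30 = 11930 + (-930) = 11000 ft.
ISA temperature at 11000 ft = 15 − 2 × (11000/1000) = -7°C.
ISA deviation = -2 − (-7) = +5°C.
Density altitude = 11000 + 120 × (5) = 11600 ft.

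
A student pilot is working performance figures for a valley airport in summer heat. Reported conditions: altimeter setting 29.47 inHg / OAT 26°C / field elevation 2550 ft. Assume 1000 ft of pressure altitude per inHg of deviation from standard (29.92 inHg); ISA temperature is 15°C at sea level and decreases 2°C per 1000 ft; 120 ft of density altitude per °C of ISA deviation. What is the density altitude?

Pressure altitude = 2550 + (29.92 − 29.47) × 1000 = 2550 + (+450) = 3000 ft.
ISA temperature at 3000 ft = 15 − 2 × (3000/1000) = 9°C.
ISA deviation = 26 − 9 = +17°C.
Density altitude = 3000 + 120 × (17) = 5040 ft.

5040 ft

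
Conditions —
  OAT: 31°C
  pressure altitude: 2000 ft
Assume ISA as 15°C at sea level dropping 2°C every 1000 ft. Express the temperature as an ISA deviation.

ISA temperature at 2000 ft = 15 − 2 × (2000/1000) = 11°C.
Deviation = OAT − ISA = 31 − 11 = +20°C.

ISA+20°C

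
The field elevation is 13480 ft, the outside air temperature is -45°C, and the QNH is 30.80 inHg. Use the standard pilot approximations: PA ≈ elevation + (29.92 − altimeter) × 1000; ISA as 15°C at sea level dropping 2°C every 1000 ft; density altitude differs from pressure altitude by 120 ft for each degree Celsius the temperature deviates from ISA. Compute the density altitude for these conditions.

8424 ft

Pressure altitude = 13480 + (29.92 − 30.80) × 1000 = 13480 + (-880) = 12600 ft.
ISA temperature at 12600 ft = 15 − 2 × (12600/1000) = -10.2°C.
ISA deviation = -45 − (-10.2) = -34.8°C.
Density altitude = 12600 + 120 × (-34.8) = 8424 ft.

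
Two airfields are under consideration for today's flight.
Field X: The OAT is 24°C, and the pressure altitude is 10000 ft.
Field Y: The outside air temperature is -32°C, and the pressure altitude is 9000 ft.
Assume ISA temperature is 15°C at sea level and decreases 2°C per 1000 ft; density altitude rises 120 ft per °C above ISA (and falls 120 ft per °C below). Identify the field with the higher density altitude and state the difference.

Field X: ISA temp = -5°C, deviation +29°C, DA = 10000 + 120 × 29 = 13480 ft.
Field Y: ISA temp = -3°C, deviation -29°C, DA = 9000 + 120 × (-29) = 5520 ft.
Field X is higher by 13480 − 5520 = 7960 ft.

Field X by 7960 ft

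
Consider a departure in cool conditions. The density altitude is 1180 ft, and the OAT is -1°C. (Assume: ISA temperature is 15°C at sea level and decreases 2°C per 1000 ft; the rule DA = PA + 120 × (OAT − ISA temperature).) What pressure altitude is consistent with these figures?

DA = PA + 120 × (OAT − (15 − 2·PA/1000)) = PA + 120·OAT − 1800 + 0.24·PA = 1.24·PA + 120·OAT − 1800.
So 1.24·PA = 1180 − 120 × (-1) + 1800 = 3100.
PA = 3100 / 1.24 = 2500 ft.

2500 ft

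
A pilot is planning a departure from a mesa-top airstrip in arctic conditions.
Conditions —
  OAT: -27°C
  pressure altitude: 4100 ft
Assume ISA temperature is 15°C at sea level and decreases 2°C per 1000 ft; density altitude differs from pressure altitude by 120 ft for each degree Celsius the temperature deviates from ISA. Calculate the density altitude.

44 ft

ISA temperature at 4100 ft = 15 − 2 × (4100/1000) = 6.8°C.
ISA deviation = -27 − 6.8 = -33.8°C.
Density altitude = 4100 + 120 × (-33.8) = 4100 + (-4056) = 44 ft.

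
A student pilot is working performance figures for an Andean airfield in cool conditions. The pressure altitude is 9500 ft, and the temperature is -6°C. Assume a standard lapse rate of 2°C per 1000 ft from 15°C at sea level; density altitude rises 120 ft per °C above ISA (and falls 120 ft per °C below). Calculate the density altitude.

9260 ft

ISA temperature at 9500 ft = 15 − 2 × (9500/1000) = -4°C.
ISA deviation = -6 − (-4) = -2°C.
Density altitude = 9500 + 120 × (-2) = 9500 + (-240) = 9260 ft.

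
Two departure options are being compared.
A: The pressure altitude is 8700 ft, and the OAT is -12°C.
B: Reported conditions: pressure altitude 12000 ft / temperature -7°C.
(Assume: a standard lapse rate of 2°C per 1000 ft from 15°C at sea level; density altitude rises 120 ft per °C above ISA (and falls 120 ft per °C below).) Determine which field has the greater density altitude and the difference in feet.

B by 4692 ft

A: ISA temp = -2.4°C, deviation -9.6°C, DA = 8700 + 120 × (-9.6) = 7548 ft.
B: ISA temp = -9°C, deviation +2°C, DA = 12000 + 120 × 2 = 12240 ft.
B is higher by 12240 − 7548 = 4692 ft.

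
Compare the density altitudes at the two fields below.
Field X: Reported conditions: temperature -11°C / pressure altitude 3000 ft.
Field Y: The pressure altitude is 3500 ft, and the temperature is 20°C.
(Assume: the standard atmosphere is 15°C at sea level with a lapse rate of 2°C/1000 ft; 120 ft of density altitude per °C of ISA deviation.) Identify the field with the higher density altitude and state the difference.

Field X: ISA temp = 9°C, deviation -20°C, DA = 3000 + 120 × (-20) = 600 ft.
Field Y: ISA temp = 8°C, deviation +12°C, DA = 3500 + 120 × 12 = 4940 ft.
Field Y is higher by 4940 − 600 = 4340 ft.

Field Y by 4340 ft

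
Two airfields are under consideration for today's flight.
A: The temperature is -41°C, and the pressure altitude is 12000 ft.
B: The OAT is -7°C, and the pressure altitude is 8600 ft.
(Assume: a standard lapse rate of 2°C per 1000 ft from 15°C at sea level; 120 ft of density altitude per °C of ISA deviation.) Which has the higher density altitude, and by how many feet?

A: ISA temp = -9°C, deviation -32°C, DA = 12000 + 120 × (-32) = 8160 ft.
B: ISA temp = -2.2°C, deviation -4.8°C, DA = 8600 + 120 × (-4.8) = 8024 ft.
A is higher by 8160 − 8024 = 136 ft.

A by 136 ft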